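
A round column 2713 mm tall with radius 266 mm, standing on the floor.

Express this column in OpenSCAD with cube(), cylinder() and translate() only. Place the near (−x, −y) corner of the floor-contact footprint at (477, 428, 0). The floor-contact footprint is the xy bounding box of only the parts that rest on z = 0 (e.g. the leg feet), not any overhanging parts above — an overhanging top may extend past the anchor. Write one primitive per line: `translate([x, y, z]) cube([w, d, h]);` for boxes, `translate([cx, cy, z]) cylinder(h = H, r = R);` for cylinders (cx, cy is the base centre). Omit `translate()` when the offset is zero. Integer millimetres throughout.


translate([743, 694, 0]) cylinder(h = 2713, r = 266);


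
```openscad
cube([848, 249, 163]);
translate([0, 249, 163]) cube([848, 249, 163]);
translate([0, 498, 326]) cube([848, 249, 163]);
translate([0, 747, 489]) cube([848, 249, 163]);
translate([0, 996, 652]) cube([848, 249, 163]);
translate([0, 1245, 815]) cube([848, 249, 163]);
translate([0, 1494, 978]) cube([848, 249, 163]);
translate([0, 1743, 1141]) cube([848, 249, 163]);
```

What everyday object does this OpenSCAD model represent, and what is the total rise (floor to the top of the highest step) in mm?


A staircase. The total rise is 1304 mm.

8 identical blocks, each offset up and back from the previous — a staircase. Each step is 163 mm tall and there are 8 of them, so the total rise is 8 × 163 = 1304 mm.


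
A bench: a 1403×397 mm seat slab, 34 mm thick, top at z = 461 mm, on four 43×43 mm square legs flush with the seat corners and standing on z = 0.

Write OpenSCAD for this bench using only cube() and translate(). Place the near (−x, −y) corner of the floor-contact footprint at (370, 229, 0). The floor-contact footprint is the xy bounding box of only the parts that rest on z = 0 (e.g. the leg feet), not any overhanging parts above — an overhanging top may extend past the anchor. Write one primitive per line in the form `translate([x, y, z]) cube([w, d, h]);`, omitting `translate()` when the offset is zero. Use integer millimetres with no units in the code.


// leg_h = 461 − 34 = 427
translate([370, 229, 427]) cube([1403, 397, 34]);
translate([370, 229, 0]) cube([43, 43, 427]);
translate([370, 583, 0]) cube([43, 43, 427]);
translate([1730, 229, 0]) cube([43, 43, 427]);
translate([1730, 583, 0]) cube([43, 43, 427]);


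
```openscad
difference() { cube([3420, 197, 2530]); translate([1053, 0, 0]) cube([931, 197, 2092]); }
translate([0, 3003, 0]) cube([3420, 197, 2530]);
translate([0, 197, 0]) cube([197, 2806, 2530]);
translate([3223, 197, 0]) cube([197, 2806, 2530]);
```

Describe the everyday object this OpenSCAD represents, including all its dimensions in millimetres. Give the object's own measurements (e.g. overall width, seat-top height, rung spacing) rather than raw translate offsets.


A single room: four walls, each 2530 mm tall and 197 mm thick, enclosing an outside footprint 3420×3200 mm (x × y), no floor or roof. The front and back walls (−y and +y sides) run the full x-width; the side walls fit between their inner faces. A door opening 931 mm wide and 2092 mm tall is cut through the front wall from the floor up, its −x edge 1053 mm from the wall's −x end.


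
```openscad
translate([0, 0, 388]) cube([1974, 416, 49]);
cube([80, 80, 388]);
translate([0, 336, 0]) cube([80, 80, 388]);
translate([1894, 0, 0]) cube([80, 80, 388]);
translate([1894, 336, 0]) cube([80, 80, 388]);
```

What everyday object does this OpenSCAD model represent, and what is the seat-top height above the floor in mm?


A bench. The seat-top height is 437 mm.

A long slab on four corner posts — a bench. The slab sits at z = 388 with thickness 49, so the top is 388 + 49 = 437 mm.


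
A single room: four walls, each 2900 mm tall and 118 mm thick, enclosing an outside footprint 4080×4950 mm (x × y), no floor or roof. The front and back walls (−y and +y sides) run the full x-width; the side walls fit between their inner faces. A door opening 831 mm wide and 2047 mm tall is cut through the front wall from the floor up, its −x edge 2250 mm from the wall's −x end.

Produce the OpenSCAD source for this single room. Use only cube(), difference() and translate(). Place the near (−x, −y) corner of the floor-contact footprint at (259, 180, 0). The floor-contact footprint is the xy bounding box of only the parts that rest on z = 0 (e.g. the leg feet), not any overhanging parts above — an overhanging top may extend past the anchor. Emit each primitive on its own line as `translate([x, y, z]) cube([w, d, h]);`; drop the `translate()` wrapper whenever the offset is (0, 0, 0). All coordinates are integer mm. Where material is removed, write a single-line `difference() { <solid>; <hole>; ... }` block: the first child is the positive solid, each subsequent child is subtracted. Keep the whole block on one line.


difference() { translate([259, 180, 0]) cube([4080, 118, 2900]); translate([2509, 180, 0]) cube([831, 118, 2047]); }
translate([259, 5012, 0]) cube([4080, 118, 2900]);
translate([259, 298, 0]) cube([118, 4714, 2900]);
translate([4221, 298, 0]) cube([118, 4714, 2900]);


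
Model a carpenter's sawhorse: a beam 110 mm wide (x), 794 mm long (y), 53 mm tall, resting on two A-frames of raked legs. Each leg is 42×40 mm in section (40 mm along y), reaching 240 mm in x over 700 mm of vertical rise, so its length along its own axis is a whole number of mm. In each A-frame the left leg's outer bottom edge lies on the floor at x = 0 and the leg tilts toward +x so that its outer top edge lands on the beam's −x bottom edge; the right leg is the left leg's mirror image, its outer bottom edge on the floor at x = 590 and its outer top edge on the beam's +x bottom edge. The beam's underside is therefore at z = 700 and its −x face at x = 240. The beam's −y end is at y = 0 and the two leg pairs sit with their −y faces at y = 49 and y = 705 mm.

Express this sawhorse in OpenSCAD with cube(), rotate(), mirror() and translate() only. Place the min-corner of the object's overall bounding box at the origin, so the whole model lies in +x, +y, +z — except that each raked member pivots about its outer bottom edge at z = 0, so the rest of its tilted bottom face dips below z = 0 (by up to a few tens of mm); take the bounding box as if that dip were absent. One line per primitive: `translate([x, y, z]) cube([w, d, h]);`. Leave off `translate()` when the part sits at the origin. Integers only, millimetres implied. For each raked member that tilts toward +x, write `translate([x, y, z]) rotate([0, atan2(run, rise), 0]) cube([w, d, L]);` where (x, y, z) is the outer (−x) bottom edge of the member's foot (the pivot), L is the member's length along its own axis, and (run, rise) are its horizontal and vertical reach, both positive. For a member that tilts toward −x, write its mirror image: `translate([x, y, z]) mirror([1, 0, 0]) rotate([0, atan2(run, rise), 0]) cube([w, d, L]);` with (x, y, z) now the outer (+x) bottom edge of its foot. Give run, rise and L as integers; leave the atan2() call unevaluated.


translate([240, 0, 700]) cube([110, 794, 53]);
translate([0, 49, 0]) rotate([0, atan2(240, 700), 0]) cube([42, 40, 740]);
translate([590, 49, 0]) mirror([1, 0, 0]) rotate([0, atan2(240, 700), 0]) cube([42, 40, 740]);
translate([0, 705, 0]) rotate([0, atan2(240, 700), 0]) cube([42, 40, 740]);
translate([590, 705, 0]) mirror([1, 0, 0]) rotate([0, atan2(240, 700), 0]) cube([42, 40, 740]);


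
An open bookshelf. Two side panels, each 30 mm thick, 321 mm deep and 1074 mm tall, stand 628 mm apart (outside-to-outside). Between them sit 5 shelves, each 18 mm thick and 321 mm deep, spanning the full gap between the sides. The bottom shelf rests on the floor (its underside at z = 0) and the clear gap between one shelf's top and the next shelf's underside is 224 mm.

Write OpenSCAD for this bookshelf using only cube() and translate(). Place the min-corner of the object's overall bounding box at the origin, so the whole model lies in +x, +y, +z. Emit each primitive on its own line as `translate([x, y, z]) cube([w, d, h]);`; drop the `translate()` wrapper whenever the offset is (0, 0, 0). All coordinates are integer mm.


cube([30, 321, 1074]);
translate([598, 0, 0]) cube([30, 321, 1074]);
translate([30, 0, 0]) cube([568, 321, 18]);
translate([30, 0, 242]) cube([568, 321, 18]);
translate([30, 0, 484]) cube([568, 321, 18]);
translate([30, 0, 726]) cube([568, 321, 18]);
translate([30, 0, 968]) cube([568, 321, 18]);


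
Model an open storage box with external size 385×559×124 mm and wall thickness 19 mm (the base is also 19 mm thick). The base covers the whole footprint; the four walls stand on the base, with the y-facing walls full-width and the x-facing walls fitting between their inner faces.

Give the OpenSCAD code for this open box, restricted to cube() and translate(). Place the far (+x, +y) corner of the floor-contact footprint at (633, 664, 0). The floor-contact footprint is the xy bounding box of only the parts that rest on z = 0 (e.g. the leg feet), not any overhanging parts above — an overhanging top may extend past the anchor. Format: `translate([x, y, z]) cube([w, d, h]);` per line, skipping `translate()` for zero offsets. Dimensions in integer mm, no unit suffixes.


translate([248, 105, 0]) cube([385, 559, 19]);
translate([248, 105, 19]) cube([385, 19, 105]);
translate([248, 645, 19]) cube([385, 19, 105]);
translate([248, 124, 19]) cube([19, 521, 105]);
translate([614, 124, 19]) cube([19, 521, 105]);


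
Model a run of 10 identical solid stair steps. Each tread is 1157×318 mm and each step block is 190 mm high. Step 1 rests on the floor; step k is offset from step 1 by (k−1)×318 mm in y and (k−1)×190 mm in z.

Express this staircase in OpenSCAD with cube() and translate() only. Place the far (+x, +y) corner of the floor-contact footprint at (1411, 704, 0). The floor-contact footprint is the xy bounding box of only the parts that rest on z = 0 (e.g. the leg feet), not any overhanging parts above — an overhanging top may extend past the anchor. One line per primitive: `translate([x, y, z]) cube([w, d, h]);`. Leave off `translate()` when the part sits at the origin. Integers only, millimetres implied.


translate([254, 386, 0]) cube([1157, 318, 190]);
translate([254, 704, 190]) cube([1157, 318, 190]);
translate([254, 1022, 380]) cube([1157, 318, 190]);
translate([254, 1340, 570]) cube([1157, 318, 190]);
translate([254, 1658, 760]) cube([1157, 318, 190]);
translate([254, 1976, 950]) cube([1157, 318, 190]);
translate([254, 2294, 1140]) cube([1157, 318, 190]);
translate([254, 2612, 1330]) cube([1157, 318, 190]);
translate([254, 2930, 1520]) cube([1157, 318, 190]);
translate([254, 3248, 1710]) cube([1157, 318, 190]);


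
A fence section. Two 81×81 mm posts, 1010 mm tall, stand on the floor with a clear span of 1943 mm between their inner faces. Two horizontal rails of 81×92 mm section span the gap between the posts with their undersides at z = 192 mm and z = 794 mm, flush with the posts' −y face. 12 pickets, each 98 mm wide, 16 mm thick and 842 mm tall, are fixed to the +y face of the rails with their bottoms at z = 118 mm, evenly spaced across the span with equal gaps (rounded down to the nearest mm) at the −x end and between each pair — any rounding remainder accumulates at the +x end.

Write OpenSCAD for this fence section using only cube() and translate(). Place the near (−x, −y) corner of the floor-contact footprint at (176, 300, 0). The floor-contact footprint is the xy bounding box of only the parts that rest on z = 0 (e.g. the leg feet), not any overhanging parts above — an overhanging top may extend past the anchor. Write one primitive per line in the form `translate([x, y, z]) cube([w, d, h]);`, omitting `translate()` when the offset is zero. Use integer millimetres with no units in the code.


translate([176, 300, 0]) cube([81, 81, 1010]);
translate([2200, 300, 0]) cube([81, 81, 1010]);
translate([257, 300, 192]) cube([1943, 81, 92]);
translate([257, 300, 794]) cube([1943, 81, 92]);
translate([316, 381, 118]) cube([98, 16, 842]);
translate([473, 381, 118]) cube([98, 16, 842]);
translate([630, 381, 118]) cube([98, 16, 842]);
translate([787, 381, 118]) cube([98, 16, 842]);
translate([944, 381, 118]) cube([98, 16, 842]);
translate([1101, 381, 118]) cube([98, 16, 842]);
translate([1258, 381, 118]) cube([98, 16, 842]);
translate([1415, 381, 118]) cube([98, 16, 842]);
translate([1572, 381, 118]) cube([98, 16, 842]);
translate([1729, 381, 118]) cube([98, 16, 842]);
translate([1886, 381, 118]) cube([98, 16, 842]);
translate([2043, 381, 118]) cube([98, 16, 842]);


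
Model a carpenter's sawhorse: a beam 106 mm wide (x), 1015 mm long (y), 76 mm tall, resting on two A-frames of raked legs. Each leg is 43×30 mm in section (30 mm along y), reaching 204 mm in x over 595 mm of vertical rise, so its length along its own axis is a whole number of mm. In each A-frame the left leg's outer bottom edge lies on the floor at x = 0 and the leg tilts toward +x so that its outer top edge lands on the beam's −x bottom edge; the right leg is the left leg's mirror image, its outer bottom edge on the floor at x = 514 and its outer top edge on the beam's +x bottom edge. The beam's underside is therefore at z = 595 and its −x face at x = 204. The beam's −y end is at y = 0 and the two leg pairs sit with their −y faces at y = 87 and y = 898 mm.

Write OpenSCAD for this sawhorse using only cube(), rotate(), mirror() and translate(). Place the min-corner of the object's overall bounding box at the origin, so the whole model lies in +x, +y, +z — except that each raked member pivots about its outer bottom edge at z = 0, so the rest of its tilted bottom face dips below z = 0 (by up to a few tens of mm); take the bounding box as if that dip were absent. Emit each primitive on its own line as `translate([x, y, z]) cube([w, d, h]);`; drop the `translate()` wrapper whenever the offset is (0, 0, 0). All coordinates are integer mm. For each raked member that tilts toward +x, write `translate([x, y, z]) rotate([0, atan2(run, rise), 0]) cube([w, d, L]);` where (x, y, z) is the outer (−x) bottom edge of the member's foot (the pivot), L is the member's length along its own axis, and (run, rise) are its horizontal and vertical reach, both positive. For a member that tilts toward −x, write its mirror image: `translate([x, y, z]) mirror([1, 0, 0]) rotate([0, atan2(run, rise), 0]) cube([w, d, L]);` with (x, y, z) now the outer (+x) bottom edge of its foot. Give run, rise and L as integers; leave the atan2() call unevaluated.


translate([204, 0, 595]) cube([106, 1015, 76]);
translate([0, 87, 0]) rotate([0, atan2(204, 595), 0]) cube([43, 30, 629]);
translate([514, 87, 0]) mirror([1, 0, 0]) rotate([0, atan2(204, 595), 0]) cube([43, 30, 629]);
translate([0, 898, 0]) rotate([0, atan2(204, 595), 0]) cube([43, 30, 629]);
translate([514, 898, 0]) mirror([1, 0, 0]) rotate([0, atan2(204, 595), 0]) cube([43, 30, 629]);


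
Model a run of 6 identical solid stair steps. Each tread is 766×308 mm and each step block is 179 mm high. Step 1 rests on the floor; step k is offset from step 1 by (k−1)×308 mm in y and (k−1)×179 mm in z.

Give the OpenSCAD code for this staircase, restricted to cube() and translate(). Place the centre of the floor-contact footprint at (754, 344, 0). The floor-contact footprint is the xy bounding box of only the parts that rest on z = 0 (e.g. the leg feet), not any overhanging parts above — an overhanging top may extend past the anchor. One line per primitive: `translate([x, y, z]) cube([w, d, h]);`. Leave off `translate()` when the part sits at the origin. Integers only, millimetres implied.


translate([371, 190, 0]) cube([766, 308, 179]);
translate([371, 498, 179]) cube([766, 308, 179]);
translate([371, 806, 358]) cube([766, 308, 179]);
translate([371, 1114, 537]) cube([766, 308, 179]);
translate([371, 1422, 716]) cube([766, 308, 179]);
translate([371, 1730, 895]) cube([766, 308, 179]);


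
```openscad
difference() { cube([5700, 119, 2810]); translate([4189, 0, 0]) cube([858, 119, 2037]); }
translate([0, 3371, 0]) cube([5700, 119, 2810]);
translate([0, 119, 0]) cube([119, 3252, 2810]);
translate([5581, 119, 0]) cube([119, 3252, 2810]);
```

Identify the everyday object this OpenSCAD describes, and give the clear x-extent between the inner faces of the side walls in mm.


A single room. The interior width is 5462 mm.

Four walls enclosing a rectangle with a door in the front wall — a room. Outside width 5700 minus two 119 mm walls gives 5462 mm.


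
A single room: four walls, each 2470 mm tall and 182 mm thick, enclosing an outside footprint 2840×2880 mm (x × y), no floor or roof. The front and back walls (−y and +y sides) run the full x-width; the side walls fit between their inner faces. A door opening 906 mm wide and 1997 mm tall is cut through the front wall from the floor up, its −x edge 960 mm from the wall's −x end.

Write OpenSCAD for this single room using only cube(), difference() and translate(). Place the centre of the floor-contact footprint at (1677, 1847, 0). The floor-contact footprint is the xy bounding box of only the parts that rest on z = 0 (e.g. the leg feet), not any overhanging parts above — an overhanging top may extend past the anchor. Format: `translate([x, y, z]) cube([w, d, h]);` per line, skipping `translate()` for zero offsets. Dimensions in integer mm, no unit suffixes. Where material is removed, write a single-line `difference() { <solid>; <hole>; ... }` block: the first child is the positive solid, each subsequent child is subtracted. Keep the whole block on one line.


difference() { translate([257, 407, 0]) cube([2840, 182, 2470]); translate([1217, 407, 0]) cube([906, 182, 1997]); }
translate([257, 3105, 0]) cube([2840, 182, 2470]);
translate([257, 589, 0]) cube([182, 2516, 2470]);
translate([2915, 589, 0]) cube([182, 2516, 2470]);


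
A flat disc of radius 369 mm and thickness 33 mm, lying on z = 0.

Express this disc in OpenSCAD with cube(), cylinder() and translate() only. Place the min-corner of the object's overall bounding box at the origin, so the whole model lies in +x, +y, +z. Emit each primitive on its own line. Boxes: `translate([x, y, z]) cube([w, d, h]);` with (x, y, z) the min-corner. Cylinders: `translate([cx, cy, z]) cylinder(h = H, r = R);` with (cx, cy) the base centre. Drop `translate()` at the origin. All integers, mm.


translate([369, 369, 0]) cylinder(h = 33, r = 369);


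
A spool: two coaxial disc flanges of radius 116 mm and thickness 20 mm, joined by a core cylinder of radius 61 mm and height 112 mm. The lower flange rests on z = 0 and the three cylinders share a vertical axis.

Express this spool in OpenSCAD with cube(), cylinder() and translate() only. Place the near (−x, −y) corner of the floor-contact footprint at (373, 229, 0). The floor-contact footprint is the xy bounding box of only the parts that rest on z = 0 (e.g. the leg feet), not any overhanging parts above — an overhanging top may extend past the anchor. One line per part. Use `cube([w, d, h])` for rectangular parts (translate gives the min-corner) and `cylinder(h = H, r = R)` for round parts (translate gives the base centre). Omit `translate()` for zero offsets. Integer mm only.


translate([489, 345, 0]) cylinder(h = 20, r = 116);
translate([489, 345, 20]) cylinder(h = 112, r = 61);
translate([489, 345, 132]) cylinder(h = 20, r = 116);


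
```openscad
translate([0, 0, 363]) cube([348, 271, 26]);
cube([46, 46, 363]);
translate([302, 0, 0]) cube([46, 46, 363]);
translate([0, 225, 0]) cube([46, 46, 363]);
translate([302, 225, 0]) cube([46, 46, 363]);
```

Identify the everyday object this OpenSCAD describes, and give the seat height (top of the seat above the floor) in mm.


A stool. The seat height is 389 mm.

A 348×271×26 slab at z = 363 on four corner posts — a stool. The seat top is 363 + 26 = 389 mm.


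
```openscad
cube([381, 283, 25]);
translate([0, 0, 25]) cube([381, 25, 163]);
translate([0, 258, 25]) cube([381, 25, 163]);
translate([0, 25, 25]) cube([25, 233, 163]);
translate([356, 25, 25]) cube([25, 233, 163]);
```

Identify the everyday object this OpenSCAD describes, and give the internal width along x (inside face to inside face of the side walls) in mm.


An open box. The internal width is 331 mm.

A 381×283 base slab with four walls standing on it — an open box. The base is 381 mm wide and the walls are 25 mm thick, so the internal width is 381 − 2 × 25 = 331 mm.


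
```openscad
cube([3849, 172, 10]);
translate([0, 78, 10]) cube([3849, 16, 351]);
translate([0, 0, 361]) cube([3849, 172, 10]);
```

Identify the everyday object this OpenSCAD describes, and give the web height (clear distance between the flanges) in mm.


An I-beam. The web height is 351 mm.

Two wide flanges with a thin centred web — an I-beam. Overall 371 mm minus two 10 mm flanges gives a web of 371 − 2·10 = 351 mm.


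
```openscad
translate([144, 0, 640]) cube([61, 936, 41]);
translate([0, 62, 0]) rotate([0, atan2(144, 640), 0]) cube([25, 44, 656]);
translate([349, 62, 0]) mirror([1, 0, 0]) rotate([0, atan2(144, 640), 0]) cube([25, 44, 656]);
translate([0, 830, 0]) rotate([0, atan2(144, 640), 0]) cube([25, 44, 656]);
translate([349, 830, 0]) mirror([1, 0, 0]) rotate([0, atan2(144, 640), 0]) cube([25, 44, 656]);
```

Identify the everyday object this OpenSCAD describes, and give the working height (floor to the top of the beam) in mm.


A sawhorse. The overall height is 681 mm.

A beam across two mirrored pairs of raked legs — a sawhorse. The beam's underside is at z = 640 (matching the legs' vertical rise in atan2(144, 640)) and the beam is 41 mm tall, so its top is at 640 + 41 = 681 mm. The raked legs top out at the beam's underside, so that is the highest point.


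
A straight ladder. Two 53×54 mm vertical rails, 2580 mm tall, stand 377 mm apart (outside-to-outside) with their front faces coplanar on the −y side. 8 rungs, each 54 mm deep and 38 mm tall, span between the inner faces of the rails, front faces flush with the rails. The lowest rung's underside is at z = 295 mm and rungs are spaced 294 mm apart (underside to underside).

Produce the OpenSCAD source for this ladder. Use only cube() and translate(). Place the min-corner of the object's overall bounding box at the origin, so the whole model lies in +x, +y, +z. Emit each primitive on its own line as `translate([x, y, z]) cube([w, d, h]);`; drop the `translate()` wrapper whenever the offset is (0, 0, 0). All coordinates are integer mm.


cube([53, 54, 2580]);
translate([324, 0, 0]) cube([53, 54, 2580]);
translate([53, 0, 295]) cube([271, 54, 38]);
translate([53, 0, 589]) cube([271, 54, 38]);
translate([53, 0, 883]) cube([271, 54, 38]);
translate([53, 0, 1177]) cube([271, 54, 38]);
translate([53, 0, 1471]) cube([271, 54, 38]);
translate([53, 0, 1765]) cube([271, 54, 38]);
translate([53, 0, 2059]) cube([271, 54, 38]);
translate([53, 0, 2353]) cube([271, 54, 38]);


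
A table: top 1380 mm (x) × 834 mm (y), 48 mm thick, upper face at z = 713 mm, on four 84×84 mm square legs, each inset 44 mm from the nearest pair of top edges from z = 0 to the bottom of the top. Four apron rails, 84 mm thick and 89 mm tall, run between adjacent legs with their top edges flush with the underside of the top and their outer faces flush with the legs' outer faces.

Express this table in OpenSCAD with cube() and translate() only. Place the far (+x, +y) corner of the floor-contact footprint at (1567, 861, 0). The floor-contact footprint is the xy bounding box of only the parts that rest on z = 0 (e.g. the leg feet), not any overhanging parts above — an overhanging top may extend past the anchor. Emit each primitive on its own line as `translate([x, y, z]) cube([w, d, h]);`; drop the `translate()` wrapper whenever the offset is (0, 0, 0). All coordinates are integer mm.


// leg_h = 713 - 48 = 665
// apron z = 665 - 89 = 576
translate([231, 71, 665]) cube([1380, 834, 48]);
translate([275, 115, 0]) cube([84, 84, 665]);
translate([1483, 115, 0]) cube([84, 84, 665]);
translate([275, 777, 0]) cube([84, 84, 665]);
translate([1483, 777, 0]) cube([84, 84, 665]);
translate([359, 115, 576]) cube([1124, 84, 89]);
translate([359, 777, 576]) cube([1124, 84, 89]);
translate([275, 199, 576]) cube([84, 578, 89]);
translate([1483, 199, 576]) cube([84, 578, 89]);


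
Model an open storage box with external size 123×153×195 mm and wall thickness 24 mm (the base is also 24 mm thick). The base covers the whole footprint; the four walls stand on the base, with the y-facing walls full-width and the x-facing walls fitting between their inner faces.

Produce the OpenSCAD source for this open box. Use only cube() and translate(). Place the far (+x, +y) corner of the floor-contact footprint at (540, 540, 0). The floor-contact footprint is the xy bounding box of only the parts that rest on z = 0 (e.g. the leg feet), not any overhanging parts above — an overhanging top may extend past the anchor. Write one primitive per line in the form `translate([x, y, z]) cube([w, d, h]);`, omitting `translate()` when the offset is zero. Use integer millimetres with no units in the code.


translate([417, 387, 0]) cube([123, 153, 24]);
translate([417, 387, 24]) cube([123, 24, 171]);
translate([417, 516, 24]) cube([123, 24, 171]);
translate([417, 411, 24]) cube([24, 105, 171]);
translate([516, 411, 24]) cube([24, 105, 171]);


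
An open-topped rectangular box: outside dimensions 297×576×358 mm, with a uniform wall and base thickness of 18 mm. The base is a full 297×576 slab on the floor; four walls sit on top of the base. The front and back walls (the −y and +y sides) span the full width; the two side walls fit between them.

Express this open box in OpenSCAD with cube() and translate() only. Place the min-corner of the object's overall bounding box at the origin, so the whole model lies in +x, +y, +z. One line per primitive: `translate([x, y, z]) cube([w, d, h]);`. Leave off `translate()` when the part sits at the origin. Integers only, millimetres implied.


cube([297, 576, 18]);
translate([0, 0, 18]) cube([297, 18, 340]);
translate([0, 558, 18]) cube([297, 18, 340]);
translate([0, 18, 18]) cube([18, 540, 340]);
translate([279, 18, 18]) cube([18, 540, 340]);


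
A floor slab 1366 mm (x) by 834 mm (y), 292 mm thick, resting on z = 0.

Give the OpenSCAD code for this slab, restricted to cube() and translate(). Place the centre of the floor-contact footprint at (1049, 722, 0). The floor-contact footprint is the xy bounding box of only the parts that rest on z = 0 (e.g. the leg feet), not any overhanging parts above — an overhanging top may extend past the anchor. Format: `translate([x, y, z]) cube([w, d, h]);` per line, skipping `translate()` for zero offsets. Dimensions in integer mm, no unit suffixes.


translate([366, 305, 0]) cube([1366, 834, 292]);


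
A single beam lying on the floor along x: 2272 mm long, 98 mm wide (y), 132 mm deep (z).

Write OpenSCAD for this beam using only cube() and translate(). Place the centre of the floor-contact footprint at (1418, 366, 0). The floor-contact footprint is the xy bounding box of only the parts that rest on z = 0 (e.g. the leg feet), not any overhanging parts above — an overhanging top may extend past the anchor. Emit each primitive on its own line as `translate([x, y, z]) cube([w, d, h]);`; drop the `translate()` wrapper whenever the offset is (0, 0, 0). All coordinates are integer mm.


translate([282, 317, 0]) cube([2272, 98, 132]);


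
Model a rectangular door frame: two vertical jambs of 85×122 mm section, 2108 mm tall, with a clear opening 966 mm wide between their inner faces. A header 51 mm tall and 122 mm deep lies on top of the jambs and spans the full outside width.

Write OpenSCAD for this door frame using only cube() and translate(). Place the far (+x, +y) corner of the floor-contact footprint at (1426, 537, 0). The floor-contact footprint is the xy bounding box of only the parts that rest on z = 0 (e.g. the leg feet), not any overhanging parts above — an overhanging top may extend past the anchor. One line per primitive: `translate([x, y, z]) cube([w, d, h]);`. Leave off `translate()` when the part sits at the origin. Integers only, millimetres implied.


translate([290, 415, 0]) cube([85, 122, 2108]);
translate([1341, 415, 0]) cube([85, 122, 2108]);
translate([290, 415, 2108]) cube([1136, 122, 51]);


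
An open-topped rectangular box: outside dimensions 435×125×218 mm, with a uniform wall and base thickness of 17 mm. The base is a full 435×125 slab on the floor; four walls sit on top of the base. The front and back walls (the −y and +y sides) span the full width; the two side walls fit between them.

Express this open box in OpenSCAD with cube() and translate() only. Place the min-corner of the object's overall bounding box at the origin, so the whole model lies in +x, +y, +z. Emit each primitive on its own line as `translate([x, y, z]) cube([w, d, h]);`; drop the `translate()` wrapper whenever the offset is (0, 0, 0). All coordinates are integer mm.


cube([435, 125, 17]);
translate([0, 0, 17]) cube([435, 17, 201]);
translate([0, 108, 17]) cube([435, 17, 201]);
translate([0, 17, 17]) cube([17, 91, 201]);
translate([418, 17, 17]) cube([17, 91, 201]);


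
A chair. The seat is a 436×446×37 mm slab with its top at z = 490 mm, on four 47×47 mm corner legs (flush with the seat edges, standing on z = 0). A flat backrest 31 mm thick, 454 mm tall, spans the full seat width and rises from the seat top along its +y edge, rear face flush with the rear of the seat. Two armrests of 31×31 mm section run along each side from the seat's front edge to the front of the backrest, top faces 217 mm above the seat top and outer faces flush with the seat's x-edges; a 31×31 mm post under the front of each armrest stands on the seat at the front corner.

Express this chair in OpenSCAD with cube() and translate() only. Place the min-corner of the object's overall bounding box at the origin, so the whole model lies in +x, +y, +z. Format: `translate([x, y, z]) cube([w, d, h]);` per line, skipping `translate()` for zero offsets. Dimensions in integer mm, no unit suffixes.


translate([0, 0, 453]) cube([436, 446, 37]);
cube([47, 47, 453]);
translate([389, 0, 0]) cube([47, 47, 453]);
translate([0, 399, 0]) cube([47, 47, 453]);
translate([389, 399, 0]) cube([47, 47, 453]);
translate([0, 415, 490]) cube([436, 31, 454]);
translate([0, 0, 676]) cube([31, 415, 31]);
translate([405, 0, 676]) cube([31, 415, 31]);
translate([0, 0, 490]) cube([31, 31, 186]);
translate([405, 0, 490]) cube([31, 31, 186]);


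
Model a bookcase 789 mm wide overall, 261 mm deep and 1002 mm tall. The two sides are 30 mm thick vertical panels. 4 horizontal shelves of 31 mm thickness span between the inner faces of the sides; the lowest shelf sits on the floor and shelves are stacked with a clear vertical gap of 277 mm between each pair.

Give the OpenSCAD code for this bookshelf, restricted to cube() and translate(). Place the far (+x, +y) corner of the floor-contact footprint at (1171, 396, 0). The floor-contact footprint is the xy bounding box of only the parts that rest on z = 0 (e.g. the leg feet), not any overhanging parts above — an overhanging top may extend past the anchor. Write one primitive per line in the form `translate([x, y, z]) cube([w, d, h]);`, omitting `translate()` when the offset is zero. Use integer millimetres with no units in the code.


translate([382, 135, 0]) cube([30, 261, 1002]);
translate([1141, 135, 0]) cube([30, 261, 1002]);
translate([412, 135, 0]) cube([729, 261, 31]);
translate([412, 135, 308]) cube([729, 261, 31]);
translate([412, 135, 616]) cube([729, 261, 31]);
translate([412, 135, 924]) cube([729, 261, 31]);


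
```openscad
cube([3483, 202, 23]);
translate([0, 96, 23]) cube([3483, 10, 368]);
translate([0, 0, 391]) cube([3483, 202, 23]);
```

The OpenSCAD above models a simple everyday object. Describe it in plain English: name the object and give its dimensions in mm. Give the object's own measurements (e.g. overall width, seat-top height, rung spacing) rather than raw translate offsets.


An I-beam lying along x, 3483 mm long. Overall section height 414 mm. Two flanges 202 mm wide (y) and 23 mm thick, one on the floor and one at the top; a web 10 mm thick runs between them, centred on the flange width.


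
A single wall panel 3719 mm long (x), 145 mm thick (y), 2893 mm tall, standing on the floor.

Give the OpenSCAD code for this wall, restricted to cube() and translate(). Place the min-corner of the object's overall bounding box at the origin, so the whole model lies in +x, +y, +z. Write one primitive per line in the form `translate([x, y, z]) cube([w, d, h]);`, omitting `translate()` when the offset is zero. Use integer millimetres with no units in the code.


cube([3719, 145, 2893]);


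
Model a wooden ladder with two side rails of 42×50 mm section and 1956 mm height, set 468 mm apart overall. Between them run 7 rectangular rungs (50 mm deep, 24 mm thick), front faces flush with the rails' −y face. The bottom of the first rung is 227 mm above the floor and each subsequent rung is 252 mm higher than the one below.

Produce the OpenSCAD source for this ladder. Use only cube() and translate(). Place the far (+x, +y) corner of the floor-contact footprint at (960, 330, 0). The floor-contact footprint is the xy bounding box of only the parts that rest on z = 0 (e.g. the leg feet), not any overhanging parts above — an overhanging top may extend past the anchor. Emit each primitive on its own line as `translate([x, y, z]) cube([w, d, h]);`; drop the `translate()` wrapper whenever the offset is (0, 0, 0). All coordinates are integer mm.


translate([492, 280, 0]) cube([42, 50, 1956]);
translate([918, 280, 0]) cube([42, 50, 1956]);
translate([534, 280, 227]) cube([384, 50, 24]);
translate([534, 280, 479]) cube([384, 50, 24]);
translate([534, 280, 731]) cube([384, 50, 24]);
translate([534, 280, 983]) cube([384, 50, 24]);
translate([534, 280, 1235]) cube([384, 50, 24]);
translate([534, 280, 1487]) cube([384, 50, 24]);
translate([534, 280, 1739]) cube([384, 50, 24]);


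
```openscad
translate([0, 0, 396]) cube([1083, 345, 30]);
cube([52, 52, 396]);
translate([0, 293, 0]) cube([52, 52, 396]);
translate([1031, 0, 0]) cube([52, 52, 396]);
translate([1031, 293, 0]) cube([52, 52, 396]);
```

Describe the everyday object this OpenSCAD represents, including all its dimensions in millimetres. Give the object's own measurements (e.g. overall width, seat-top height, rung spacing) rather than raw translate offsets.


A bench: a 1083×345 mm seat slab, 30 mm thick, top at z = 426 mm, on four 52×52 mm square legs flush with the seat corners and standing on z = 0.


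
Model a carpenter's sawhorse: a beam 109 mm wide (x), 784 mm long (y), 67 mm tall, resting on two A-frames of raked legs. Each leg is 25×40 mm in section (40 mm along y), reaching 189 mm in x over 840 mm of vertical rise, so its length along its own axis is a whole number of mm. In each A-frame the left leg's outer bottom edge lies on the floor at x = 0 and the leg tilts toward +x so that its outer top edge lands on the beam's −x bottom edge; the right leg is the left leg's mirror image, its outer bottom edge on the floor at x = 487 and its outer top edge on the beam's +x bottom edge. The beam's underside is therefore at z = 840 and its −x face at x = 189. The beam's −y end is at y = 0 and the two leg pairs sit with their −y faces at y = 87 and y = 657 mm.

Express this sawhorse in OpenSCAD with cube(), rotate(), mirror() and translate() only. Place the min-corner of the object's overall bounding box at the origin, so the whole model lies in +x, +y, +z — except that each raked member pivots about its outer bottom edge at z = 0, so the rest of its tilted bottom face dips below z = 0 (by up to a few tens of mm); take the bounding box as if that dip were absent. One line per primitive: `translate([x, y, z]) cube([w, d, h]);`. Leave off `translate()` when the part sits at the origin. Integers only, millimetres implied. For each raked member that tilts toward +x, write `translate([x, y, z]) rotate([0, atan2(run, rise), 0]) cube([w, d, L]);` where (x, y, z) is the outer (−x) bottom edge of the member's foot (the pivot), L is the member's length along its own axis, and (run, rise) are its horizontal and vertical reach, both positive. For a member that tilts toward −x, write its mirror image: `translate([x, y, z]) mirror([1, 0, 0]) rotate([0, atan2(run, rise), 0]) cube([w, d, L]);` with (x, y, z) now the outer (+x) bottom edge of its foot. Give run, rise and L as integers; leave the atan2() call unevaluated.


translate([189, 0, 840]) cube([109, 784, 67]);
translate([0, 87, 0]) rotate([0, atan2(189, 840), 0]) cube([25, 40, 861]);
translate([487, 87, 0]) mirror([1, 0, 0]) rotate([0, atan2(189, 840), 0]) cube([25, 40, 861]);
translate([0, 657, 0]) rotate([0, atan2(189, 840), 0]) cube([25, 40, 861]);
translate([487, 657, 0]) mirror([1, 0, 0]) rotate([0, atan2(189, 840), 0]) cube([25, 40, 861]);


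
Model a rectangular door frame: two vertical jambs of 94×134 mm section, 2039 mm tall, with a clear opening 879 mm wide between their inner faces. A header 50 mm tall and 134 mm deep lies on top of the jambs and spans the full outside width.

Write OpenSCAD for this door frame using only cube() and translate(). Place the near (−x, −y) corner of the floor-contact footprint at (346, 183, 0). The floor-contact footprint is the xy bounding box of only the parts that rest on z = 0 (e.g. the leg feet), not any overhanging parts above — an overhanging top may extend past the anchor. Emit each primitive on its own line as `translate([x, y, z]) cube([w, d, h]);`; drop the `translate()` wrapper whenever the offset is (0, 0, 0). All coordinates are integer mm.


translate([346, 183, 0]) cube([94, 134, 2039]);
translate([1319, 183, 0]) cube([94, 134, 2039]);
translate([346, 183, 2039]) cube([1067, 134, 50]);


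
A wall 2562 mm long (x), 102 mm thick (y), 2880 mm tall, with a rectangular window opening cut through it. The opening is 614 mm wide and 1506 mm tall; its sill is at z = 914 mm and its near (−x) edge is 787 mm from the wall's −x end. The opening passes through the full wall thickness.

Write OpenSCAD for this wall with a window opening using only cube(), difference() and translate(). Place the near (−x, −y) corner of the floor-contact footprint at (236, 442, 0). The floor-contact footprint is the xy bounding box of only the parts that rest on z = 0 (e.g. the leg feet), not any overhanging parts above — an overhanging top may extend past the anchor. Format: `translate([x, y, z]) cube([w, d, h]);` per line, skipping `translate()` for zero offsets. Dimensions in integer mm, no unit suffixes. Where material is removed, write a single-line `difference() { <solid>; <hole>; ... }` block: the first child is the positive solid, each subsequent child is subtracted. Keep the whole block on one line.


difference() { translate([236, 442, 0]) cube([2562, 102, 2880]); translate([1023, 442, 914]) cube([614, 102, 1506]); }


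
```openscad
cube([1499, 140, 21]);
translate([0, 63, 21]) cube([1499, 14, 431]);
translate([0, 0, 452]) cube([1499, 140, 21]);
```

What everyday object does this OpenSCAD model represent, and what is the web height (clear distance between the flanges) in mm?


An I-beam. The web height is 431 mm.

Two wide flanges with a thin centred web — an I-beam. Overall 473 mm minus two 21 mm flanges gives a web of 473 − 2·21 = 431 mm.


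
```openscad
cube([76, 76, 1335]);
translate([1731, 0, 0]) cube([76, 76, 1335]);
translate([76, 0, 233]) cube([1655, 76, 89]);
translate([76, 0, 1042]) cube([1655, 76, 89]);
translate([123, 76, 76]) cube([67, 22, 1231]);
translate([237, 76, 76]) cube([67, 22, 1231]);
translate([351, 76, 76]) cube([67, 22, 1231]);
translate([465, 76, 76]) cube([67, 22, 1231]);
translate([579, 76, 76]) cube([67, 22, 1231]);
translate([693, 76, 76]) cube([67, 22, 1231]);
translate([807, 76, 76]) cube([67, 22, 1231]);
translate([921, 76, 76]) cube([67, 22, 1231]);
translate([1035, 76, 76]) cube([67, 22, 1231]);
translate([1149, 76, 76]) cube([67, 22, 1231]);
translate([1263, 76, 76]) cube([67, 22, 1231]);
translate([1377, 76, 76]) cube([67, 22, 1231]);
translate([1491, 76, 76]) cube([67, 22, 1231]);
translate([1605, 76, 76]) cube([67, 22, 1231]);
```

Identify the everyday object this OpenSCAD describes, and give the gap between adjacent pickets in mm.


A fence section. The picket gap is 47 mm.

Two posts, two rails, 14 pickets — a fence section. Span 1655 mm holds 14 pickets of 67 mm with 15 equal gaps: ⌊(1655 − 14·67) / 15⌋ = 47 mm.
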